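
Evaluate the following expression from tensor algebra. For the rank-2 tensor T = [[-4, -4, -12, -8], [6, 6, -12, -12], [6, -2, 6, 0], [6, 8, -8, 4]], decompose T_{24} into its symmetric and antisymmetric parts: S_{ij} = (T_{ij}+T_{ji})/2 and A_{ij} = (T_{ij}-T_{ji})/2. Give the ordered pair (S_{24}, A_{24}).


T_{24} = -12
T_{42} = 8
S_{24} = (-12 + 8)/2 = -4/2 = -2
A_{24} = (-12 - 8)/2 = -20/2 = -10
Check: S + A = -2 + -10 = -12 = T_{24}.

(-2, -10)


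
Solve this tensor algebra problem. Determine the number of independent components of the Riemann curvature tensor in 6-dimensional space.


The Riemann tensor in d dimensions has d^2(d^2 - 1)/12 independent components.
d = 6, so d^2 = 36
d^2 - 1 = 35
d^2(d^2 - 1) = 36 * 35 = 1260
Divide by 12: 1260 / 12 = 105

105


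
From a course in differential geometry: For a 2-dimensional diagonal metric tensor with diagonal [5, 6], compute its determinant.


For a diagonal metric, the determinant is the product of diagonal entries.
Diagonal entries: 5, 6
det(g) = 5 * 6 = 30

30


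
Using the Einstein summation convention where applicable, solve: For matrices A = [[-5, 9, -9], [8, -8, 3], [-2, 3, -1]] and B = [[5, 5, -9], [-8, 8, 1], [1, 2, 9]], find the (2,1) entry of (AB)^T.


(AB)^T_{ij} = (AB)_{ji} = sum_k A_{jk} B_{ki}.
For i=2, j=1 we need (AB)_{12}:
A_{11} * B_{12} = -5 * 5 = -25
A_{12} * B_{22} = 9 * 8 = 72
A_{13} * B_{32} = -9 * 2 = -18
Sum = -25 + 72 + -18 = 29

29


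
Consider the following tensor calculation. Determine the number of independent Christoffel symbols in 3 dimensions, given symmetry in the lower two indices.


Christoffel symbols Gamma^k_{ij} are symmetric in i,j, so there are d * d(d+1)/2 independent symbols.
d = 3
d(d+1)/2 = 3 * 4 / 2 = 6
Total = 3 * 6 = 18

18


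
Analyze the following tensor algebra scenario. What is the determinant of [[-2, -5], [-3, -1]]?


For a 2x2 matrix [[a, b], [c, d]], det = a*d - b*c.
a = -2, b = -5, c = -3, d = -1
a*d = -2 * -1 = 2
b*c = -5 * -3 = 15
det = 2 - 15 = -13

-13


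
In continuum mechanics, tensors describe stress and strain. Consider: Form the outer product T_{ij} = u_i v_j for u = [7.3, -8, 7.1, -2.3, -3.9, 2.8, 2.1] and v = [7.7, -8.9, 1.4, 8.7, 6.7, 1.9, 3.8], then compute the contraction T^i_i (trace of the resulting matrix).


The outer product gives T_{ij} = u_i v_j.
The trace (contraction) is Tr(T) = sum_i T_{ii} = sum_i u_i v_i.
Diagonal entries:
T_{11} = u_1 * v_1 = 7.3 * 7.7 = 56.21
T_{22} = u_2 * v_2 = -8 * -8.9 = 71.2
T_{33} = u_3 * v_3 = 7.1 * 1.4 = 9.94
T_{44} = u_4 * v_4 = -2.3 * 8.7 = -20.01
T_{55} = u_5 * v_5 = -3.9 * 6.7 = -26.13
T_{66} = u_6 * v_6 = 2.8 * 1.9 = 5.32
T_{77} = u_7 * v_7 = 2.1 * 3.8 = 7.98
Tr(T) = 56.21 + 71.2 + 9.94 + -20.01 + -26.13 + 5.32 + 7.98 = 104.51

104.51


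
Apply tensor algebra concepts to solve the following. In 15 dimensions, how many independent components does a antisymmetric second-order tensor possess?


A antisymmetric rank-2 tensor in d dimensions has d(d-1)/2 independent components.
d = 15
d(d-1)/2 = 15 * 14 / 2 = 210 / 2 = 105

105


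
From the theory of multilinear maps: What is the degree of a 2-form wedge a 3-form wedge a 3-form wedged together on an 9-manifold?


The degree of a wedge product is the sum of the degrees of the individual forms.
Degrees: 2, 3, 3
Total degree = 2 + 3 + 3 = 8

8


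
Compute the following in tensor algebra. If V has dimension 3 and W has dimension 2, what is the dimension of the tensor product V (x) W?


The dimension of a tensor product is the product of dimensions.
dim(V) = 3, dim(W) = 2
dim(V (x) W) = 3 * 2 = 6

6


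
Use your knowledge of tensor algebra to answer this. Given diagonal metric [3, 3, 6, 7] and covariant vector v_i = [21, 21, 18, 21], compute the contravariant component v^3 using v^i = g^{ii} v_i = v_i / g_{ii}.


To raise an index with a diagonal metric: v^i = v_i / g_{ii}.
For index 3: v_3 = 18, g_{33} = 6
v^3 = 18 / 6 = 3

3


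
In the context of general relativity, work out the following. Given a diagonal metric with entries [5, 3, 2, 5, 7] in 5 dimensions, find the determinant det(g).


For a diagonal metric, the determinant is the product of diagonal entries.
Diagonal entries: 5, 3, 2, 5, 7
det(g) = 5 * 3 * 2 * 5 * 7 = 1050

1050


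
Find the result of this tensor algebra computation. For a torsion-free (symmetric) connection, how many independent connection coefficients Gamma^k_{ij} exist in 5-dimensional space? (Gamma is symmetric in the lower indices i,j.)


Christoffel symbols Gamma^k_{ij} are symmetric in i,j, so there are d * d(d+1)/2 independent symbols.
d = 5
d(d+1)/2 = 5 * 6 / 2 = 15
Total = 5 * 15 = 75

75


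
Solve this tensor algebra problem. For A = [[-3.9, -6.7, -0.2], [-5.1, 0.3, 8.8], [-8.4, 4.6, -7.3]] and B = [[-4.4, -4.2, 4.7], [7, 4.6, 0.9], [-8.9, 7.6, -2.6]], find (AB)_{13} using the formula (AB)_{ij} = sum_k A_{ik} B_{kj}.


(AB)_{ij} = sum_k A_{ik} B_{kj}.
For i=1, j=3:
A_{11} * B_{13} = -3.9 * 4.7 = -18.33
A_{12} * B_{23} = -6.7 * 0.9 = -6.03
A_{13} * B_{33} = -0.2 * -2.6 = 0.52
Sum = -18.33 + -6.03 + 0.52 = -23.84

-23.84


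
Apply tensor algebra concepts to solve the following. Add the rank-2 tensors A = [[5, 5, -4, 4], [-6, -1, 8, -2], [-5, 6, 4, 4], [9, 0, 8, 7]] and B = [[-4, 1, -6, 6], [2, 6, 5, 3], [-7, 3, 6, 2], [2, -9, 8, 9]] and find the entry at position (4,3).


Tensor addition is component-wise: (A + B)_{ij} = A_{ij} + B_{ij}.
A_{43} = 8
B_{43} = 8
(A + B)_{43} = 8 + 8 = 16

16


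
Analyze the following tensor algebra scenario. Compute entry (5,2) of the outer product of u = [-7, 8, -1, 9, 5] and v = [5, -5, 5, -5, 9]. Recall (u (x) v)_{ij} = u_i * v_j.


The outer product entry T_{ij} = u_i * v_j.
We need i=5, j=2.
u_5 = 5, v_2 = -5
T_{5,2} = 5 * -5 = -25

-25


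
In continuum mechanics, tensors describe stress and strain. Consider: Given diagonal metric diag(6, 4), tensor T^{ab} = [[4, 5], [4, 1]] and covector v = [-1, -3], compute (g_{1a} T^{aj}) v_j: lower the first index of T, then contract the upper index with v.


Step 1: lower the first index. For a diagonal metric, g_{ia} T^{aj} = g_{ii} T^{ij} (no sum on i).
g_{11} = 6
S_1{}^1 = 6 * T^{11} = 6 * 4 = 24
S_1{}^2 = 6 * T^{12} = 6 * 5 = 30
Step 2: contract S_1{}^j with v_j.
S_1{}^1 * v_1 = 24 * -1 = -24
S_1{}^2 * v_2 = 30 * -3 = -90
Result = -24 + -90 = -114

-114


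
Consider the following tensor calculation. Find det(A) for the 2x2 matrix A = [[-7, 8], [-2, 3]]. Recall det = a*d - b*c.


For a 2x2 matrix [[a, b], [c, d]], det = a*d - b*c.
a = -7, b = 8, c = -2, d = 3
a*d = -7 * 3 = -21
b*c = 8 * -2 = -16
det = -21 - -16 = -5

-5


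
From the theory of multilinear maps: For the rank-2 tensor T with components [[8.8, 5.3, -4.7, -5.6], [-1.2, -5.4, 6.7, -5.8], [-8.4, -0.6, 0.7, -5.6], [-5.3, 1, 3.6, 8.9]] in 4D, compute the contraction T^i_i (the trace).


The contraction (trace) of a rank-2 tensor is the sum of its diagonal elements.
Diagonal entries: A[1,1] = 8.8, A[2,2] = -5.4, A[3,3] = 0.7, A[4,4] = 8.9
Tr(A) = 8.8 + -5.4 + 0.7 + 8.9 = 13

13


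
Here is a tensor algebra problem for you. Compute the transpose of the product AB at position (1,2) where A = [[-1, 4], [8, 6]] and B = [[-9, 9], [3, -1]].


(AB)^T_{ij} = (AB)_{ji} = sum_k A_{jk} B_{ki}.
For i=1, j=2 we need (AB)_{21}:
A_{21} * B_{11} = 8 * -9 = -72
A_{22} * B_{21} = 6 * 3 = 18
Sum = -72 + 18 = -54

-54


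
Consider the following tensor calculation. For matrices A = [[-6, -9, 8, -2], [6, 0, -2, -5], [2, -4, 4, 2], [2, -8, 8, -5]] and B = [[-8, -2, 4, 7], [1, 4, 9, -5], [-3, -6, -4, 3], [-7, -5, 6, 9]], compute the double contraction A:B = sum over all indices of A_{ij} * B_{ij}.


A:B = sum over all i,j of A_{ij} * B_{ij}.
Row 1: -6*-8=48, -9*-2=18, 8*4=32, -2*7=-14 => row sum = 84
Row 2: 6*1=6, 0*4=0, -2*9=-18, -5*-5=25 => row sum = 13
Row 3: 2*-3=-6, -4*-6=24, 4*-4=-16, 2*3=6 => row sum = 8
Row 4: 2*-7=-14, -8*-5=40, 8*6=48, -5*9=-45 => row sum = 29
Total = 84 + 13 + 8 + 29 = 134

134


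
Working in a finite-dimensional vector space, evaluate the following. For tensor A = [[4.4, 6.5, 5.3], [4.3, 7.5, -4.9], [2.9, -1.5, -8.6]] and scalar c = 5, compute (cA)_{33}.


Scalar multiplication: (cA)_{ij} = c * A_{ij}.
c = 5
A_{33} = -8.6
(cA)_{33} = 5 * -8.6 = -43

-43


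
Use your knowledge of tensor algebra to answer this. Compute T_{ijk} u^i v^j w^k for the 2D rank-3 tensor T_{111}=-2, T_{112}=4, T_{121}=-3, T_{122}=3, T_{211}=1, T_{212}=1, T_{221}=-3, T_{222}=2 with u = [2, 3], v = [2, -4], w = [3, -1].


S = sum over i,j,k of T_{ijk} u_i v_j w_k. Expanding all 8 terms:
T_{111}*u_1*v_1*w_1 = -2*2*2*3 = -24  (running total: -24)
T_{112}*u_1*v_1*w_2 = 4*2*2*-1 = -16  (running total: -40)
T_{121}*u_1*v_2*w_1 = -3*2*-4*3 = 72  (running total: 32)
T_{122}*u_1*v_2*w_2 = 3*2*-4*-1 = 24  (running total: 56)
T_{211}*u_2*v_1*w_1 = 1*3*2*3 = 18  (running total: 74)
T_{212}*u_2*v_1*w_2 = 1*3*2*-1 = -6  (running total: 68)
T_{221}*u_2*v_2*w_1 = -3*3*-4*3 = 108  (running total: 176)
T_{222}*u_2*v_2*w_2 = 2*3*-4*-1 = 24  (running total: 200)
S = 200

200


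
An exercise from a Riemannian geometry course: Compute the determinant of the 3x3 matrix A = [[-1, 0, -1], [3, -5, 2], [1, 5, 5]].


Expanding along the first row, det(A) = a11*M_11 - a12*M_12 + a13*M_13, where M_1j is the (1,j) minor.
Minor M_11 = -5*5 - 2*5 = -35
Minor M_12 = 3*5 - 2*1 = 13
Minor M_13 = 3*5 - -5*1 = 20
det = -1*(-35) - 0*(13) + -1*(20)
    = 35 - 0 + -20
    = 15

15


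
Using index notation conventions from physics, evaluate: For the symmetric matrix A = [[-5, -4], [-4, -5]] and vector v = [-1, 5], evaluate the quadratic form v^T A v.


First compute Av:
(Av)_1 = -5*-1 + -4*5 = -15
(Av)_2 = -4*-1 + -5*5 = -21
Av = [-15, -21]
Then v^T (Av) = -1*-15 + 5*-21
= 15 + -105 = -90

-90


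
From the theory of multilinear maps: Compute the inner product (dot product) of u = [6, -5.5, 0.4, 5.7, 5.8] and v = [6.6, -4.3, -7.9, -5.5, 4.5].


The inner product u . v = sum of u_i * v_i.
Term-by-term: 6 * 6.6, -5.5 * -4.3, 0.4 * -7.9, 5.7 * -5.5, 5.8 * 4.5
Products: 39.6, 23.65, -3.16, -31.35, 26.1
Sum = 39.6 + 23.65 + -3.16 + -31.35 + 26.1 = 54.84

54.84


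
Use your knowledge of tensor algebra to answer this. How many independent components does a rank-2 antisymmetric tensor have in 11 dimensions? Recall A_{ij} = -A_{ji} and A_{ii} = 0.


An antisymmetric rank-2 tensor satisfies A_{ij} = -A_{ji}, so diagonal entries are zero.
The independent components are the upper-triangular entries: C(n, 2) = n(n-1)/2.
n = 11
C(11, 2) = 11 * 10 / 2 = 110 / 2 = 55

55


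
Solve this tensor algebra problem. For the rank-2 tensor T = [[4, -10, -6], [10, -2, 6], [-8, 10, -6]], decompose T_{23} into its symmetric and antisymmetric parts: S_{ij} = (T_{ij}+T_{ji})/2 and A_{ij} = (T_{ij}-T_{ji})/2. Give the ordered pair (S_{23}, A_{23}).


T_{23} = 6
T_{32} = 10
S_{23} = (6 + 10)/2 = 16/2 = 8
A_{23} = (6 - 10)/2 = -4/2 = -2
Check: S + A = 8 + -2 = 6 = T_{23}.

(8, -2)


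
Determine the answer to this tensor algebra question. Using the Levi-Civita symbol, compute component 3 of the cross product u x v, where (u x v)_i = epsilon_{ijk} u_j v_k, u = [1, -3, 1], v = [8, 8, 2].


(u x v)_3 = sum_{j,k} epsilon_{3jk} u_j v_k. Only permutations of (1,2,3) contribute; the two non-zero terms are:
eps_{312} u_1 v_2 = 1 * 1 * 8 = 8
eps_{321} u_2 v_1 = -1 * -3 * 8 = 24
(u x v)_3 = 32

32


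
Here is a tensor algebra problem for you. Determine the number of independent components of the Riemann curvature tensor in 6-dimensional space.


The Riemann tensor in d dimensions has d^2(d^2 - 1)/12 independent components.
d = 6, so d^2 = 36
d^2 - 1 = 35
d^2(d^2 - 1) = 36 * 35 = 1260
Divide by 12: 1260 / 12 = 105

105


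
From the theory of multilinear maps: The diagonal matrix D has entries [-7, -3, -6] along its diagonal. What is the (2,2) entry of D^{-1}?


For a diagonal matrix, the inverse has entries (D^{-1})_{ii} = 1/d_{ii}.
The diagonal entries are: d_{11} = -7, d_{22} = -3, d_{33} = -6
We need (D^{-1})_{22} = 1/d_{22} = 1/-3 = -1/3

-1/3


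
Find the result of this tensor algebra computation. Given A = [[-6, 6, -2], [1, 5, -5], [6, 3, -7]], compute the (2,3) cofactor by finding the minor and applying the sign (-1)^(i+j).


To find cofactor C_{23}, delete row 2 and column 3.
The resulting 2x2 submatrix is: [[-6, 6], [6, 3]]
Minor M_{23} = -6*3 - 6*6
  = -18 - 36 = -54
Sign = (-1)^(2+3) = (-1)^5 = -1
Cofactor C_{23} = -1 * -54 = 54

54


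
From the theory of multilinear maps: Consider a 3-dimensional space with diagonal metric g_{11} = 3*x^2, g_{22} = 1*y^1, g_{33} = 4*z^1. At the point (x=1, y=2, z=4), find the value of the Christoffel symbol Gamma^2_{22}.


For a diagonal metric, Gamma^k_{ij} = (1/2) g^{kk} (dg_{ik}/dx_j + dg_{jk}/dx_i - dg_{ij}/dx_k).
The metric is diagonal, so g_{ab} = 0 for a != b.
At the given point: g_{11} = 3, g_{22} = 2, g_{33} = 16
g^{22} = 1/2
dg_{22}/dx_2 = dg_{22}/dx_2 = 1
dg_{22}/dx_2 = dg_{22}/dx_2 = 1
dg_{22}/dx_2 = dg_{22}/dx_2 = 1
Numerator = 1 + 1 - 1 = 1
Gamma^2_{22} = 1 / (2 * 2) = 1/4

1/4


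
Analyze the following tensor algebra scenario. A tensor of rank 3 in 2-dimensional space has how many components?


The number of components of a rank-r tensor in d dimensions is d^r.
Here d = 2 and r = 3.
2^3 = 8

8


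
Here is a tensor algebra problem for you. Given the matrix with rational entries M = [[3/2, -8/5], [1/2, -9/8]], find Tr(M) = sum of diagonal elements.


The trace is the sum of diagonal entries.
Diagonal: M[1,1] = 3/2, M[2,2] = -9/8
Tr(M) = 3/2 + -9/8
Computing step by step:
After adding M[1,1]: 3/2
After adding M[2,2]: 3/8
Tr(M) = 3/8

3/8


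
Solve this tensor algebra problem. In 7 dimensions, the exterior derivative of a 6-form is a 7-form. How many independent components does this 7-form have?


The exterior derivative of a p-form is a (p+1)-form.
Its number of independent components is C(n, p+1).
n = 7, p+1 = 7
C(7, 7) = 1

1


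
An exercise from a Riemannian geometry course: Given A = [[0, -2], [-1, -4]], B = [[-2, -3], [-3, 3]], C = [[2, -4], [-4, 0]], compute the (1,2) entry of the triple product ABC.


(ABC)_{12} = sum_m (AB)_{1m} C_{m2}. First compute row 1 of AB.
(AB)_{11} = 0*-2 + -2*-3 = 6
(AB)_{12} = 0*-3 + -2*3 = -6
Now contract with column 2 of C:
(AB)_{11} * C_{12} = 6 * -4 = -24
(AB)_{12} * C_{22} = -6 * 0 = 0
(ABC)_{12} = -24 + 0 = -24

-24


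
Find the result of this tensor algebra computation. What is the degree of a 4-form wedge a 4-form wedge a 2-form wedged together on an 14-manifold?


The degree of a wedge product is the sum of the degrees of the individual forms.
Degrees: 4, 4, 2
Total degree = 4 + 4 + 2 = 10

10


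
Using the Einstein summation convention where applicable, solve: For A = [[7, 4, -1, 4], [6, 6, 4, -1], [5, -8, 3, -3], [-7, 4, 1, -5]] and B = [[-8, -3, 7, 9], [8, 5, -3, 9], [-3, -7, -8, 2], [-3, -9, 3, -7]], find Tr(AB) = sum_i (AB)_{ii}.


Tr(AB) = sum_i (AB)_{ii} where (AB)_{ii} = sum_k A_{ik} B_{ki}.
(AB)_{11} = 7*-8 + 4*8 + -1*-3 + 4*-3 = -33
(AB)_{22} = 6*-3 + 6*5 + 4*-7 + -1*-9 = -7
(AB)_{33} = 5*7 + -8*-3 + 3*-8 + -3*3 = 26
(AB)_{44} = -7*9 + 4*9 + 1*2 + -5*-7 = 10
Tr(AB) = -33 + -7 + 26 + 10 = -4

-4


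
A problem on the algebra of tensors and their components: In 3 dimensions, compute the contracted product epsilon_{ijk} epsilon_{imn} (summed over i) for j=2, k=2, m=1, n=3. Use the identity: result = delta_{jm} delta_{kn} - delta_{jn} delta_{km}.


Using the identity: epsilon_{ijk} epsilon_{imn} = delta_{jm} delta_{kn} - delta_{jn} delta_{km}.
delta_{21} = 0
delta_{23} = 0
delta_{23} = 0
delta_{21} = 0
Result = 0 * 0 - 0 * 0 = 0 - 0 = 0

0


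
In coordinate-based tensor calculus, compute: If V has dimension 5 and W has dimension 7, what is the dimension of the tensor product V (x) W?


The dimension of a tensor product is the product of dimensions.
dim(V) = 5, dim(W) = 7
dim(V (x) W) = 5 * 7 = 35

35


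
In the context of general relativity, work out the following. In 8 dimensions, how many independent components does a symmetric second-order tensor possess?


A symmetric rank-2 tensor in d dimensions has d(d+1)/2 independent components.
d = 8
d(d+1)/2 = 8 * 9 / 2 = 72 / 2 = 36

36


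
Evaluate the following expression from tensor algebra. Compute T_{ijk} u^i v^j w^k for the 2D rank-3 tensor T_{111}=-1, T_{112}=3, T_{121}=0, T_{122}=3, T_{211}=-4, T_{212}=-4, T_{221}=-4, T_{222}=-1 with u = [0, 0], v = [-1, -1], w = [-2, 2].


S = sum over i,j,k of T_{ijk} u_i v_j w_k. Expanding all 8 terms:
T_{111}*u_1*v_1*w_1 = -1*0*-1*-2 = 0  (running total: 0)
T_{112}*u_1*v_1*w_2 = 3*0*-1*2 = 0  (running total: 0)
T_{121}*u_1*v_2*w_1 = 0*0*-1*-2 = 0  (running total: 0)
T_{122}*u_1*v_2*w_2 = 3*0*-1*2 = 0  (running total: 0)
T_{211}*u_2*v_1*w_1 = -4*0*-1*-2 = 0  (running total: 0)
T_{212}*u_2*v_1*w_2 = -4*0*-1*2 = 0  (running total: 0)
T_{221}*u_2*v_2*w_1 = -4*0*-1*-2 = 0  (running total: 0)
T_{222}*u_2*v_2*w_2 = -1*0*-1*2 = 0  (running total: 0)
S = 0

0


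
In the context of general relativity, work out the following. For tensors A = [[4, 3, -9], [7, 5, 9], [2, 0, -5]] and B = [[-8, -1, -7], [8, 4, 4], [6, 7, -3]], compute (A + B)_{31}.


Tensor addition is component-wise: (A + B)_{ij} = A_{ij} + B_{ij}.
A_{31} = 2
B_{31} = 6
(A + B)_{31} = 2 + 6 = 8

8


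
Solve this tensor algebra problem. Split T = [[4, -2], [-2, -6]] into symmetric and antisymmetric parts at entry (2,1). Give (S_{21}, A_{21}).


T_{21} = -2
T_{12} = -2
S_{21} = (-2 + -2)/2 = -4/2 = -2
A_{21} = (-2 - -2)/2 = 0/2 = 0
Check: S + A = -2 + 0 = -2 = T_{21}.

(-2, 0)


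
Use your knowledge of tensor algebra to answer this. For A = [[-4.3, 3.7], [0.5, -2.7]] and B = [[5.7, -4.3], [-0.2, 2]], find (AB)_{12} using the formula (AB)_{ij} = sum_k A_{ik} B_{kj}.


(AB)_{ij} = sum_k A_{ik} B_{kj}.
For i=1, j=2:
A_{11} * B_{12} = -4.3 * -4.3 = 18.49
A_{12} * B_{22} = 3.7 * 2 = 7.4
Sum = 18.49 + 7.4 = 25.89

25.89


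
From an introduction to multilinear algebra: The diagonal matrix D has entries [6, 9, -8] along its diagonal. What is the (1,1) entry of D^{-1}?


For a diagonal matrix, the inverse has entries (D^{-1})_{ii} = 1/d_{ii}.
The diagonal entries are: d_{11} = 6, d_{22} = 9, d_{33} = -8
We need (D^{-1})_{11} = 1/d_{11} = 1/6 = 1/6

1/6


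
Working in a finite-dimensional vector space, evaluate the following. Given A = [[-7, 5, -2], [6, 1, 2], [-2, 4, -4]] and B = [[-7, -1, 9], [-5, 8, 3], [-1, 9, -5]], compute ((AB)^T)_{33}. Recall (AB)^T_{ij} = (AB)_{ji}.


(AB)^T_{ij} = (AB)_{ji} = sum_k A_{jk} B_{ki}.
For i=3, j=3 we need (AB)_{33}:
A_{31} * B_{13} = -2 * 9 = -18
A_{32} * B_{23} = 4 * 3 = 12
A_{33} * B_{33} = -4 * -5 = 20
Sum = -18 + 12 + 20 = 14

14


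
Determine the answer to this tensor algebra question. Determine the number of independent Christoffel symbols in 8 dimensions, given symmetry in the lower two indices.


Christoffel symbols Gamma^k_{ij} are symmetric in i,j, so there are d * d(d+1)/2 independent symbols.
d = 8
d(d+1)/2 = 8 * 9 / 2 = 36
Total = 8 * 36 = 288

288


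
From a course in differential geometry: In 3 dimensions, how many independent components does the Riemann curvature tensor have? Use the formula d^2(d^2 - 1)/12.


The Riemann tensor in d dimensions has d^2(d^2 - 1)/12 independent components.
d = 3, so d^2 = 9
d^2 - 1 = 8
d^2(d^2 - 1) = 9 * 8 = 72
Divide by 12: 72 / 12 = 6

6


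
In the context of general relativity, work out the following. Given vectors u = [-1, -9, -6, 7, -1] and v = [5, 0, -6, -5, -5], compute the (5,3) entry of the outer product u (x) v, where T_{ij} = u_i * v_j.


The outer product entry T_{ij} = u_i * v_j.
We need i=5, j=3.
u_5 = -1, v_3 = -6
T_{5,3} = -1 * -6 = 6

6


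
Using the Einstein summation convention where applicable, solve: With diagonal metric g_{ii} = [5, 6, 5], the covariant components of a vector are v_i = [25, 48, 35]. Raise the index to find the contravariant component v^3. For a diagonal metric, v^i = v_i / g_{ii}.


To raise an index with a diagonal metric: v^i = v_i / g_{ii}.
For index 3: v_3 = 35, g_{33} = 5
v^3 = 35 / 5 = 7

7


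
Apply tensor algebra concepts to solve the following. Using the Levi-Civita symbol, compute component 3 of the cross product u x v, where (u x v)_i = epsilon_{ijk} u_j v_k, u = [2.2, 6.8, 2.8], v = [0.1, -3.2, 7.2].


(u x v)_3 = sum_{j,k} epsilon_{3jk} u_j v_k. Only permutations of (1,2,3) contribute; the two non-zero terms are:
eps_{312} u_1 v_2 = 1 * 2.2 * -3.2 = -7.04
eps_{321} u_2 v_1 = -1 * 6.8 * 0.1 = -0.68
(u x v)_3 = -7.72

-7.72


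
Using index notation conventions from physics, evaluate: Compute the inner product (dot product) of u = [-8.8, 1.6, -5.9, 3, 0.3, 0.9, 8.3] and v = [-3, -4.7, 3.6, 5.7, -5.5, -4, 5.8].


The inner product u . v = sum of u_i * v_i.
Term-by-term: -8.8 * -3, 1.6 * -4.7, -5.9 * 3.6, 3 * 5.7, 0.3 * -5.5, 0.9 * -4, 8.3 * 5.8
Products: 26.4, -7.52, -21.24, 17.1, -1.65, -3.6, 48.14
Sum = 26.4 + -7.52 + -21.24 + 17.1 + -1.65 + -3.6 + 48.14 = 57.63

57.63


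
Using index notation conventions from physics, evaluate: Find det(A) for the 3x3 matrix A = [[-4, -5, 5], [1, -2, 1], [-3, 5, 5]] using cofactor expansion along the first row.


Expanding along the first row, det(A) = a11*M_11 - a12*M_12 + a13*M_13, where M_1j is the (1,j) minor.
Minor M_11 = -2*5 - 1*5 = -15
Minor M_12 = 1*5 - 1*-3 = 8
Minor M_13 = 1*5 - -2*-3 = -1
det = -4*(-15) - -5*(8) + 5*(-1)
    = 60 - -40 + -5
    = 95

95


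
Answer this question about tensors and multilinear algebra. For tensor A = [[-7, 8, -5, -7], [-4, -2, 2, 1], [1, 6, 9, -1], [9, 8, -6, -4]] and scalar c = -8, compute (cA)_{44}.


Scalar multiplication: (cA)_{ij} = c * A_{ij}.
c = -8
A_{44} = -4
(cA)_{44} = -8 * -4 = 32

32


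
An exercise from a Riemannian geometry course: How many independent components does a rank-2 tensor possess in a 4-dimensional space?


The number of components of a rank-r tensor in d dimensions is d^r.
Here d = 4 and r = 2.
4^2 = 16

16


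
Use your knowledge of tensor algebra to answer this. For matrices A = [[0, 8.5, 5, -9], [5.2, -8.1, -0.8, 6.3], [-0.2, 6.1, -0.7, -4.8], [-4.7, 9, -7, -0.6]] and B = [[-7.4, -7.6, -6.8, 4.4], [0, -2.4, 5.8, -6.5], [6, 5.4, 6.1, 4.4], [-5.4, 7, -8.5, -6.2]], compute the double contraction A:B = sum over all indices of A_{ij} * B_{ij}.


A:B = sum over all i,j of A_{ij} * B_{ij}.
Row 1: 0*-7.4=0, 8.5*-7.6=-64.6, 5*-6.8=-34, -9*4.4=-39.6 => row sum = -138.2
Row 2: 5.2*0=0, -8.1*-2.4=19.44, -0.8*5.8=-4.64, 6.3*-6.5=-40.95 => row sum = -26.15
Row 3: -0.2*6=-1.2, 6.1*5.4=32.94, -0.7*6.1=-4.27, -4.8*4.4=-21.12 => row sum = 6.35
Row 4: -4.7*-5.4=25.38, 9*7=63, -7*-8.5=59.5, -0.6*-6.2=3.72 => row sum = 151.6
Total = -138.2 + -26.15 + 6.35 + 151.6 = -6.4

-6.4


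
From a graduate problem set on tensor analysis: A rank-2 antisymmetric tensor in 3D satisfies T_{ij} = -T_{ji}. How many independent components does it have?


An antisymmetric rank-2 tensor satisfies A_{ij} = -A_{ji}, so diagonal entries are zero.
The independent components are the upper-triangular entries: C(n, 2) = n(n-1)/2.
n = 3
C(3, 2) = 3 * 2 / 2 = 6 / 2 = 3

3


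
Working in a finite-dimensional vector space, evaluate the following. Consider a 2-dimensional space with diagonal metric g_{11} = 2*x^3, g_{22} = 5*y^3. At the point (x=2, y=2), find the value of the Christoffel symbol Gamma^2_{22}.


For a diagonal metric, Gamma^k_{ij} = (1/2) g^{kk} (dg_{ik}/dx_j + dg_{jk}/dx_i - dg_{ij}/dx_k).
The metric is diagonal, so g_{ab} = 0 for a != b.
At the given point: g_{11} = 16, g_{22} = 40
g^{22} = 1/40
dg_{22}/dx_2 = dg_{22}/dx_2 = 60
dg_{22}/dx_2 = dg_{22}/dx_2 = 60
dg_{22}/dx_2 = dg_{22}/dx_2 = 60
Numerator = 60 + 60 - 60 = 60
Gamma^2_{22} = 60 / (2 * 40) = 3/4

3/4


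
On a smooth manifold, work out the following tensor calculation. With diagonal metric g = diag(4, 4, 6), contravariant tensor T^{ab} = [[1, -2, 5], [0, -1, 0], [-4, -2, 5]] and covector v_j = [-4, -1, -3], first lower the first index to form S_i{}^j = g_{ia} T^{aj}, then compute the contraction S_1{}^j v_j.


Step 1: lower the first index. For a diagonal metric, g_{ia} T^{aj} = g_{ii} T^{ij} (no sum on i).
g_{11} = 4
S_1{}^1 = 4 * T^{11} = 4 * 1 = 4
S_1{}^2 = 4 * T^{12} = 4 * -2 = -8
S_1{}^3 = 4 * T^{13} = 4 * 5 = 20
Step 2: contract S_1{}^j with v_j.
S_1{}^1 * v_1 = 4 * -4 = -16
S_1{}^2 * v_2 = -8 * -1 = 8
S_1{}^3 * v_3 = 20 * -3 = -60
Result = -16 + 8 + -60 = -68

-68


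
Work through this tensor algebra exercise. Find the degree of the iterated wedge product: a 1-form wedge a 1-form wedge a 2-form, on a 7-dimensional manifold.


The degree of a wedge product is the sum of the degrees of the individual forms.
Degrees: 1, 1, 2
Total degree = 1 + 1 + 2 = 4

4


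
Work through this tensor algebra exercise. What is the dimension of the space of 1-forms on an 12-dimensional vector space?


The dimension of the space of p-forms on an n-dimensional space is C(n, p).
n = 12, p = 1
C(12, 1) = 12! / (1! * 11!) = 12

12


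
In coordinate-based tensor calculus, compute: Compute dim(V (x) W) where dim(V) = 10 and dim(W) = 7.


The dimension of a tensor product is the product of dimensions.
dim(V) = 10, dim(W) = 7
dim(V (x) W) = 10 * 7 = 70

70


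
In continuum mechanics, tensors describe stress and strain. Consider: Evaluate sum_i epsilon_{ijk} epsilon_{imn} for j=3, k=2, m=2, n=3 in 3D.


Using the identity: epsilon_{ijk} epsilon_{imn} = delta_{jm} delta_{kn} - delta_{jn} delta_{km}.
delta_{32} = 0
delta_{23} = 0
delta_{33} = 1
delta_{22} = 1
Result = 0 * 0 - 1 * 1 = 0 - 1 = -1

-1


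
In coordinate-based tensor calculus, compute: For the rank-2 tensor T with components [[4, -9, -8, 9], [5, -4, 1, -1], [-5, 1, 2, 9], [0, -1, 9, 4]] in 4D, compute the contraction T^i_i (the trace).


The contraction (trace) of a rank-2 tensor is the sum of its diagonal elements.
Diagonal entries: A[1,1] = 4, A[2,2] = -4, A[3,3] = 2, A[4,4] = 4
Tr(A) = 4 + -4 + 2 + 4 = 6

6


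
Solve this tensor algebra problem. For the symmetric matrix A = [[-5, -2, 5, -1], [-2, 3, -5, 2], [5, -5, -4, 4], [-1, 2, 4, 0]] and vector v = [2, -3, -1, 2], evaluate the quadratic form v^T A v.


First compute Av:
(Av)_1 = -5*2 + -2*-3 + 5*-1 + -1*2 = -11
(Av)_2 = -2*2 + 3*-3 + -5*-1 + 2*2 = -4
(Av)_3 = 5*2 + -5*-3 + -4*-1 + 4*2 = 37
(Av)_4 = -1*2 + 2*-3 + 4*-1 + 0*2 = -12
Av = [-11, -4, 37, -12]
Then v^T (Av) = 2*-11 + -3*-4 + -1*37 + 2*-12
= -22 + 12 + -37 + -24 = -71

-71


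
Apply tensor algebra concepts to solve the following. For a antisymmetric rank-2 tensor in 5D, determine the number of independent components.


A antisymmetric rank-2 tensor in d dimensions has d(d-1)/2 independent components.
d = 5
d(d-1)/2 = 5 * 4 / 2 = 20 / 2 = 10

10


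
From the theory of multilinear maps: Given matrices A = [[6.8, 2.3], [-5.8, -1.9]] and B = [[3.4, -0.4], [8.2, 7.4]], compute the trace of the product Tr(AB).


Tr(AB) = sum_i (AB)_{ii} where (AB)_{ii} = sum_k A_{ik} B_{ki}.
(AB)_{11} = 6.8*3.4 + 2.3*8.2 = 41.98
(AB)_{22} = -5.8*-0.4 + -1.9*7.4 = -11.74
Tr(AB) = 41.98 + -11.74 = 30.24

30.24


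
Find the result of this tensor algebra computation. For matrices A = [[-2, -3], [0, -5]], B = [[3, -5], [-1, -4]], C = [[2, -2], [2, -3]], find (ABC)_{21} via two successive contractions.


(ABC)_{21} = sum_m (AB)_{2m} C_{m1}. First compute row 2 of AB.
(AB)_{21} = 0*3 + -5*-1 = 5
(AB)_{22} = 0*-5 + -5*-4 = 20
Now contract with column 1 of C:
(AB)_{21} * C_{11} = 5 * 2 = 10
(AB)_{22} * C_{21} = 20 * 2 = 40
(ABC)_{21} = 10 + 40 = 50

50


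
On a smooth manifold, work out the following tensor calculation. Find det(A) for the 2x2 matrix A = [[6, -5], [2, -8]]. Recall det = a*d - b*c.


For a 2x2 matrix [[a, b], [c, d]], det = a*d - b*c.
a = 6, b = -5, c = 2, d = -8
a*d = 6 * -8 = -48
b*c = -5 * 2 = -10
det = -48 - -10 = -38

-38


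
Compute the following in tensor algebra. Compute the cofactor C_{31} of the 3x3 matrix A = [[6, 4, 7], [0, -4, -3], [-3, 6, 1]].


To find cofactor C_{31}, delete row 3 and column 1.
The resulting 2x2 submatrix is: [[4, 7], [-4, -3]]
Minor M_{31} = 4*-3 - 7*-4
  = -12 - -28 = 16
Sign = (-1)^(3+1) = (-1)^4 = 1
Cofactor C_{31} = 1 * 16 = 16

16


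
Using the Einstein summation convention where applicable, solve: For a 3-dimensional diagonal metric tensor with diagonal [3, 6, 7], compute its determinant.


For a diagonal metric, the determinant is the product of diagonal entries.
Diagonal entries: 3, 6, 7
det(g) = 3 * 6 * 7 = 126

126


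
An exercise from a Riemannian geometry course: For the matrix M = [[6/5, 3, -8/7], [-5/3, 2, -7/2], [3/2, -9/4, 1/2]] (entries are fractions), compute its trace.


The trace is the sum of diagonal entries.
Diagonal: M[1,1] = 6/5, M[2,2] = 2, M[3,3] = 1/2
Tr(M) = 6/5 + 2 + 1/2
Computing step by step:
After adding M[1,1]: 6/5
After adding M[2,2]: 16/5
After adding M[3,3]: 37/10
Tr(M) = 37/10

37/10


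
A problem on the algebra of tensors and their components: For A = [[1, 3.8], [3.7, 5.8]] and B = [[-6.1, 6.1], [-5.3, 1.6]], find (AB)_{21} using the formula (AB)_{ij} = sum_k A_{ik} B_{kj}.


(AB)_{ij} = sum_k A_{ik} B_{kj}.
For i=2, j=1:
A_{21} * B_{11} = 3.7 * -6.1 = -22.57
A_{22} * B_{21} = 5.8 * -5.3 = -30.74
Sum = -22.57 + -30.74 = -53.31

-53.31


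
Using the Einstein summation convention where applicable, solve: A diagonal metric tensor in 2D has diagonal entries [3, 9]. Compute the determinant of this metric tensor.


For a diagonal metric, the determinant is the product of diagonal entries.
Diagonal entries: 3, 9
det(g) = 3 * 9 = 27

27


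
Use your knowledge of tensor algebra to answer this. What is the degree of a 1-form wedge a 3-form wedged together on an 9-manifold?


The degree of a wedge product is the sum of the degrees of the individual forms.
Degrees: 1, 3
Total degree = 1 + 3 = 4

4


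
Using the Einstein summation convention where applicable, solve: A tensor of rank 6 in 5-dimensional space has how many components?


The number of components of a rank-r tensor in d dimensions is d^r.
Here d = 5 and r = 6.
5^6 = 15625

15625


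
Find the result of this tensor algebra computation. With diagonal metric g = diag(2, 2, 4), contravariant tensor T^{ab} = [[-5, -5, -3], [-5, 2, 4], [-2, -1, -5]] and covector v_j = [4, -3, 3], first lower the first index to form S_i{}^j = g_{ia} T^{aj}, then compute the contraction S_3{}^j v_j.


Step 1: lower the first index. For a diagonal metric, g_{ia} T^{aj} = g_{ii} T^{ij} (no sum on i).
g_{33} = 4
S_3{}^1 = 4 * T^{31} = 4 * -2 = -8
S_3{}^2 = 4 * T^{32} = 4 * -1 = -4
S_3{}^3 = 4 * T^{33} = 4 * -5 = -20
Step 2: contract S_3{}^j with v_j.
S_3{}^1 * v_1 = -8 * 4 = -32
S_3{}^2 * v_2 = -4 * -3 = 12
S_3{}^3 * v_3 = -20 * 3 = -60
Result = -32 + 12 + -60 = -80

-80


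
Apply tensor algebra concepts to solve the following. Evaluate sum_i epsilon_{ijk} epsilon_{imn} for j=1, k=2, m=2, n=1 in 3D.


Using the identity: epsilon_{ijk} epsilon_{imn} = delta_{jm} delta_{kn} - delta_{jn} delta_{km}.
delta_{12} = 0
delta_{21} = 0
delta_{11} = 1
delta_{22} = 1
Result = 0 * 0 - 1 * 1 = 0 - 1 = -1

-1


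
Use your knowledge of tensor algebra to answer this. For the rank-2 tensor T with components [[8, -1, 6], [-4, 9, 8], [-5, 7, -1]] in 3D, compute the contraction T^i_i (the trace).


The contraction (trace) of a rank-2 tensor is the sum of its diagonal elements.
Diagonal entries: A[1,1] = 8, A[2,2] = 9, A[3,3] = -1
Tr(A) = 8 + 9 + -1 = 16

16


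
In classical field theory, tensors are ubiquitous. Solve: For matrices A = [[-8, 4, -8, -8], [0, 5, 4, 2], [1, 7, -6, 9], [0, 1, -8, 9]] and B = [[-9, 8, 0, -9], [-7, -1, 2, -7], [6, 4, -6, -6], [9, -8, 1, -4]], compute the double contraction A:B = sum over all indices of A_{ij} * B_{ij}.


A:B = sum over all i,j of A_{ij} * B_{ij}.
Row 1: -8*-9=72, 4*8=32, -8*0=0, -8*-9=72 => row sum = 176
Row 2: 0*-7=0, 5*-1=-5, 4*2=8, 2*-7=-14 => row sum = -11
Row 3: 1*6=6, 7*4=28, -6*-6=36, 9*-6=-54 => row sum = 16
Row 4: 0*9=0, 1*-8=-8, -8*1=-8, 9*-4=-36 => row sum = -52
Total = 176 + -11 + 16 + -52 = 129

129


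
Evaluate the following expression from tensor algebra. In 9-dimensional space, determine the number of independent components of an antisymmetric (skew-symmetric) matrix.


An antisymmetric rank-2 tensor satisfies A_{ij} = -A_{ji}, so diagonal entries are zero.
The independent components are the upper-triangular entries: C(n, 2) = n(n-1)/2.
n = 9
C(9, 2) = 9 * 8 / 2 = 72 / 2 = 36

36


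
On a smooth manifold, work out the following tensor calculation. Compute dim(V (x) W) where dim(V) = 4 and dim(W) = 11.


The dimension of a tensor product is the product of dimensions.
dim(V) = 4, dim(W) = 11
dim(V (x) W) = 4 * 11 = 44

44


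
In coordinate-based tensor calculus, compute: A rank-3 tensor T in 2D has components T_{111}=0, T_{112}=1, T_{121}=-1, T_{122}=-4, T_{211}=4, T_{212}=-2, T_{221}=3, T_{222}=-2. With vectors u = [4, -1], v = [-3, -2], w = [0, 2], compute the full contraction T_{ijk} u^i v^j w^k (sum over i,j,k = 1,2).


S = sum over i,j,k of T_{ijk} u_i v_j w_k. Expanding all 8 terms:
T_{111}*u_1*v_1*w_1 = 0*4*-3*0 = 0  (running total: 0)
T_{112}*u_1*v_1*w_2 = 1*4*-3*2 = -24  (running total: -24)
T_{121}*u_1*v_2*w_1 = -1*4*-2*0 = 0  (running total: -24)
T_{122}*u_1*v_2*w_2 = -4*4*-2*2 = 64  (running total: 40)
T_{211}*u_2*v_1*w_1 = 4*-1*-3*0 = 0  (running total: 40)
T_{212}*u_2*v_1*w_2 = -2*-1*-3*2 = -12  (running total: 28)
T_{221}*u_2*v_2*w_1 = 3*-1*-2*0 = 0  (running total: 28)
T_{222}*u_2*v_2*w_2 = -2*-1*-2*2 = -8  (running total: 20)
S = 20

20


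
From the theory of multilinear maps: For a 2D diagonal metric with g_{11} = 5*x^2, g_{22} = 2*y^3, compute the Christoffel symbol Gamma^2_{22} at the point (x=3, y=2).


For a diagonal metric, Gamma^k_{ij} = (1/2) g^{kk} (dg_{ik}/dx_j + dg_{jk}/dx_i - dg_{ij}/dx_k).
The metric is diagonal, so g_{ab} = 0 for a != b.
At the given point: g_{11} = 45, g_{22} = 16
g^{22} = 1/16
dg_{22}/dx_2 = dg_{22}/dx_2 = 24
dg_{22}/dx_2 = dg_{22}/dx_2 = 24
dg_{22}/dx_2 = dg_{22}/dx_2 = 24
Numerator = 24 + 24 - 24 = 24
Gamma^2_{22} = 24 / (2 * 16) = 3/4

3/4


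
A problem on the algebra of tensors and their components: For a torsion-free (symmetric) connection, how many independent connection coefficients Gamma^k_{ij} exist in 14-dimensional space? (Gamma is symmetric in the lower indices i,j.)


Christoffel symbols Gamma^k_{ij} are symmetric in i,j, so there are d * d(d+1)/2 independent symbols.
d = 14
d(d+1)/2 = 14 * 15 / 2 = 105
Total = 14 * 105 = 1470

1470


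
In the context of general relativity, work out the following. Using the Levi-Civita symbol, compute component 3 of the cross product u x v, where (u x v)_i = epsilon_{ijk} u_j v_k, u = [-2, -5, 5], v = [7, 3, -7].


(u x v)_3 = sum_{j,k} epsilon_{3jk} u_j v_k. Only permutations of (1,2,3) contribute; the two non-zero terms are:
eps_{312} u_1 v_2 = 1 * -2 * 3 = -6
eps_{321} u_2 v_1 = -1 * -5 * 7 = 35
(u x v)_3 = 29

29


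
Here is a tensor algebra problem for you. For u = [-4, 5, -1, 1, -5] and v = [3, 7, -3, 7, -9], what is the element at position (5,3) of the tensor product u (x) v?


The outer product entry T_{ij} = u_i * v_j.
We need i=5, j=3.
u_5 = -5, v_3 = -3
T_{5,3} = -5 * -3 = 15

15


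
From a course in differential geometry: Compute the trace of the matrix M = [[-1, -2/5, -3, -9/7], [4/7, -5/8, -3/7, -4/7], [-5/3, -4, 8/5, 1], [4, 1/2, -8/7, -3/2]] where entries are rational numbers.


The trace is the sum of diagonal entries.
Diagonal: M[1,1] = -1, M[2,2] = -5/8, M[3,3] = 8/5, M[4,4] = -3/2
Tr(M) = -1 + -5/8 + 8/5 + -3/2
Computing step by step:
After adding M[1,1]: -1
After adding M[2,2]: -13/8
After adding M[3,3]: -1/40
After adding M[4,4]: -61/40
Tr(M) = -61/40

-61/40


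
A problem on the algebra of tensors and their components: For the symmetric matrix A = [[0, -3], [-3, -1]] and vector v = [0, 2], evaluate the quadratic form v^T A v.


First compute Av:
(Av)_1 = 0*0 + -3*2 = -6
(Av)_2 = -3*0 + -1*2 = -2
Av = [-6, -2]
Then v^T (Av) = 0*-6 + 2*-2
= 0 + -4 = -4

-4


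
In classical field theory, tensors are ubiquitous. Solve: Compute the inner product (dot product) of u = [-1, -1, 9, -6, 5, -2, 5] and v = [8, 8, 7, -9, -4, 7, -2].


The inner product u . v = sum of u_i * v_i.
Term-by-term: -1 * 8, -1 * 8, 9 * 7, -6 * -9, 5 * -4, -2 * 7, 5 * -2
Products: -8, -8, 63, 54, -20, -14, -10
Sum = -8 + -8 + 63 + 54 + -20 + -14 + -10 = 57

57


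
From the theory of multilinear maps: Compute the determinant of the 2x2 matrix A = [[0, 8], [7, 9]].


For a 2x2 matrix [[a, b], [c, d]], det = a*d - b*c.
a = 0, b = 8, c = 7, d = 9
a*d = 0 * 9 = 0
b*c = 8 * 7 = 56
det = 0 - 56 = -56

-56


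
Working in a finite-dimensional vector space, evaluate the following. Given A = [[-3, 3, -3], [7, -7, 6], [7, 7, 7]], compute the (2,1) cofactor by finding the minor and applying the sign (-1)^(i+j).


To find cofactor C_{21}, delete row 2 and column 1.
The resulting 2x2 submatrix is: [[3, -3], [7, 7]]
Minor M_{21} = 3*7 - -3*7
  = 21 - -21 = 42
Sign = (-1)^(2+1) = (-1)^3 = -1
Cofactor C_{21} = -1 * 42 = -42

-42


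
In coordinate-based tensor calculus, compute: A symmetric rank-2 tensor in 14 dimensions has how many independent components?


A symmetric rank-2 tensor in d dimensions has d(d+1)/2 independent components.
d = 14
d(d+1)/2 = 14 * 15 / 2 = 210 / 2 = 105

105


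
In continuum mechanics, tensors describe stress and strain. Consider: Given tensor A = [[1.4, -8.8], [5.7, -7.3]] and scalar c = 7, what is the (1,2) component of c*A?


Scalar multiplication: (cA)_{ij} = c * A_{ij}.
c = 7
A_{12} = -8.8
(cA)_{12} = 7 * -8.8 = -61.6

-61.6


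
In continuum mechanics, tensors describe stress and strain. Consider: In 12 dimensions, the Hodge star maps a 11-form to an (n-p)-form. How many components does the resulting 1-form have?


The Hodge dual of a p-form on an n-dimensional manifold is an (n-p)-form.
n = 12, p = 11, so dual degree = 12 - 11 = 1
The number of components is C(n, n-p) = C(12, 1) = 12

12


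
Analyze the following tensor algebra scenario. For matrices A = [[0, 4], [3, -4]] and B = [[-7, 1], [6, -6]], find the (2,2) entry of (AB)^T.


(AB)^T_{ij} = (AB)_{ji} = sum_k A_{jk} B_{ki}.
For i=2, j=2 we need (AB)_{22}:
A_{21} * B_{12} = 3 * 1 = 3
A_{22} * B_{22} = -4 * -6 = 24
Sum = 3 + 24 = 27

27


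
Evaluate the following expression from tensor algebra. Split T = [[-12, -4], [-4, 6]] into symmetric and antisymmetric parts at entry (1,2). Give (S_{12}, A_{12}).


T_{12} = -4
T_{21} = -4
S_{12} = (-4 + -4)/2 = -8/2 = -4
A_{12} = (-4 - -4)/2 = 0/2 = 0
Check: S + A = -4 + 0 = -4 = T_{12}.

(-4, 0)


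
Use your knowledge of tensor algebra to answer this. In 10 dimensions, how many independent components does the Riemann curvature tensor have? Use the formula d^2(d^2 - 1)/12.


The Riemann tensor in d dimensions has d^2(d^2 - 1)/12 independent components.
d = 10, so d^2 = 100
d^2 - 1 = 99
d^2(d^2 - 1) = 100 * 99 = 9900
Divide by 12: 9900 / 12 = 825

825


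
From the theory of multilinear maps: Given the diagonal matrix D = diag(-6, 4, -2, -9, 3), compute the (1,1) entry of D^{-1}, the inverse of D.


For a diagonal matrix, the inverse has entries (D^{-1})_{ii} = 1/d_{ii}.
The diagonal entries are: d_{11} = -6, d_{22} = 4, d_{33} = -2, d_{44} = -9, d_{55} = 3
We need (D^{-1})_{11} = 1/d_{11} = 1/-6 = -1/6

-1/6


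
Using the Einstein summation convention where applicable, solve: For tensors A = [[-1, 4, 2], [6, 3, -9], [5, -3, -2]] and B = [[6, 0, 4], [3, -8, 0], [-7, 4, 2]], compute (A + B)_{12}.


Tensor addition is component-wise: (A + B)_{ij} = A_{ij} + B_{ij}.
A_{12} = 4
B_{12} = 0
(A + B)_{12} = 4 + 0 = 4

4


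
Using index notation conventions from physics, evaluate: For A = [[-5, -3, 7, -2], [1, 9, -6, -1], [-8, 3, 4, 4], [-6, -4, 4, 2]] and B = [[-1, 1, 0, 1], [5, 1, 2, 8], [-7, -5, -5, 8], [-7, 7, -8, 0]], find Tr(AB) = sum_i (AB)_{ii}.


Tr(AB) = sum_i (AB)_{ii} where (AB)_{ii} = sum_k A_{ik} B_{ki}.
(AB)_{11} = -5*-1 + -3*5 + 7*-7 + -2*-7 = -45
(AB)_{22} = 1*1 + 9*1 + -6*-5 + -1*7 = 33
(AB)_{33} = -8*0 + 3*2 + 4*-5 + 4*-8 = -46
(AB)_{44} = -6*1 + -4*8 + 4*8 + 2*0 = -6
Tr(AB) = -45 + 33 + -46 + -6 = -64

-64
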